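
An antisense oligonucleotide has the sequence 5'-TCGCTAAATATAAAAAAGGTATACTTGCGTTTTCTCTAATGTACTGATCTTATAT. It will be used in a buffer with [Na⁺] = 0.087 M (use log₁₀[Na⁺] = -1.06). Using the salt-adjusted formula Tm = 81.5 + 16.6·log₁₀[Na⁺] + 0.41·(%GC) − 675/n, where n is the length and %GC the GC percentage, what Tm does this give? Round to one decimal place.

Length n = 55. Counting bases: C=8, A=18, G=7, T=22
G+C = 15, so %GC = 15/55 × 100 = 27.273%
Salt term: 16.6 × (-1.06) = -17.596
GC term: 0.41 × 27.273 = 11.182; length term: −675/55 = −12.273
Tm = 81.5 + (-17.596) + 11.182 − 12.273 = 62.813 → 62.8°C

62.8°C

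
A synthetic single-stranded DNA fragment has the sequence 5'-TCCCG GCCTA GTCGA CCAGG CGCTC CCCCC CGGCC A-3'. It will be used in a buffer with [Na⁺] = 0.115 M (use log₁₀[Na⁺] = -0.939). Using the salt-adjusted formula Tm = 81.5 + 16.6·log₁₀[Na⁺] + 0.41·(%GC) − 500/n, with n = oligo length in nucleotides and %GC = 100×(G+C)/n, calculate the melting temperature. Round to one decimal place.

83.9°C

Length n = 36. Base counts: T=4, A=4, G=9, C=19
G+C = 28, so %GC = 28/36 × 100 = 77.778%
Salt term: 16.6 × (-0.939) = -15.587
GC term: 0.41 × 77.778 = 31.889; length term: −500/36 = −13.889
Tm = 81.5 + (-15.587) + 31.889 − 13.889 = 83.913 → 83.9°C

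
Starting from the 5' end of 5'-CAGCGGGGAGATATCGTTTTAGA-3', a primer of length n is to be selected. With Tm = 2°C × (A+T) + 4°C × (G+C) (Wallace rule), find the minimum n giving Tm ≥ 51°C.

First 15 bases: CAGCGGGGAGATATC → Tm = 48°C (< 51°C)
First 16 bases: CAGCGGGGAGATATCG → Tm = 52°C (≥ 51°C)
Each additional base adds 2°C (A/T) or 4°C (G/C), so Tm is non-decreasing in n; n = 16 is the first length to reach 51°C.

n = 16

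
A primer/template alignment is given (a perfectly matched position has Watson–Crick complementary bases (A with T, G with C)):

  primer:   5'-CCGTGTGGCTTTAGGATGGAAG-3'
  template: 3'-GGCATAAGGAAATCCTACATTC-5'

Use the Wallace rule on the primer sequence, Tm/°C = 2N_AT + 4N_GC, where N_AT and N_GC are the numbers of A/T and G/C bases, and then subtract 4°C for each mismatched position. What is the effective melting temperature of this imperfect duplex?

52°C

Primer base counts: A=4, T=6, G=9, C=3 → A+T=10, G+C=12
Perfect-match Tm = 2(10) + 4(12) = 20 + 48 = 68°C
Mismatches (positions where the bases are not complementary): 4 (at positions 5, 7, 8, 19)
Effective Tm = 68 − 4×4 = 68 − 16 = 52°C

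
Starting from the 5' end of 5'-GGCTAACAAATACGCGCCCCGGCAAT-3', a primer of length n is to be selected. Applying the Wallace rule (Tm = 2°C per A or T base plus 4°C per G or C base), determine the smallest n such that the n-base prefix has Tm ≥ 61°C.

n = 20

First 19 bases: GGCTAACAAATACGCGCCC → Tm = 60°C (< 61°C)
First 20 bases: GGCTAACAAATACGCGCCCC → Tm = 64°C (≥ 61°C)
Each additional base adds 2°C (A/T) or 4°C (G/C), so Tm is non-decreasing in n; n = 20 is the first length to reach 61°C.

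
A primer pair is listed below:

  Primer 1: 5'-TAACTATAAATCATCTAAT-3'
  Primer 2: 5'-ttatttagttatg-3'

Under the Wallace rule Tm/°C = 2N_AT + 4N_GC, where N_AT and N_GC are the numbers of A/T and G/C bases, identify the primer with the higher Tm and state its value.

Primer 1: A+T=16, G+C=3 → Tm = 2(16)+4(3) = 44°C
Primer 2: A+T=11, G+C=2 → Tm = 2(11)+4(2) = 30°C
44°C vs 30°C → primer 1 is higher.

Primer 1, 44°C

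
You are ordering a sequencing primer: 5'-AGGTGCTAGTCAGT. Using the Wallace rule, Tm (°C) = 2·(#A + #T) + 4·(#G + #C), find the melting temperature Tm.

42°C

C=2, T=4, G=5, A=3
AT pairs contribute 7, GC pairs contribute 7.
Tm = 4·7 + 2·7 = 28 + 14 = 42°C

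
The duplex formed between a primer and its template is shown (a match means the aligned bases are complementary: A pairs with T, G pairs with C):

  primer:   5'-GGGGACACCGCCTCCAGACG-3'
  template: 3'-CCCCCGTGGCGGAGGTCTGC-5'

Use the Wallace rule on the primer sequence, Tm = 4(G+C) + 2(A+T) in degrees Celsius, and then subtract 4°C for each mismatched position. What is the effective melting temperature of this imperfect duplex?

66°C

Primer base counts: A=4, T=1, G=7, C=8 → A+T=5, G+C=15
Perfect-match Tm = 2(5) + 4(15) = 10 + 60 = 70°C
Mismatches (positions where the bases are not complementary): 1 (at position 5)
Effective Tm = 70 − 1×4 = 70 − 4 = 66°C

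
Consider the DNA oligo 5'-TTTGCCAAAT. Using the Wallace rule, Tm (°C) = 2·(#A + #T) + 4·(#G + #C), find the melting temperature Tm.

A=3, T=4, G=1, C=2
AT pairs contribute 7, GC pairs contribute 3.
Tm = 2×7 + 4×3 = 26°C

26°C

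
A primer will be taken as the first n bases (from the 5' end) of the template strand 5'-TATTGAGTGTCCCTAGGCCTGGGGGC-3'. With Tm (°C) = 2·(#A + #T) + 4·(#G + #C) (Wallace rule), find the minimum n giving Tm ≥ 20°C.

First 7 bases: TATTGAG → Tm = 18°C (< 20°C)
First 8 bases: TATTGAGT → Tm = 20°C (≥ 20°C)
Each additional base adds 2°C (A/T) or 4°C (G/C), so Tm is non-decreasing in n; n = 8 is the first length to reach 20°C.

n = 8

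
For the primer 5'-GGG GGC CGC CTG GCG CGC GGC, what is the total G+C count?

20

Scanning the sequence gives A=0, C=8, G=12, T=1.
Total G or C: 12 + 8 = 20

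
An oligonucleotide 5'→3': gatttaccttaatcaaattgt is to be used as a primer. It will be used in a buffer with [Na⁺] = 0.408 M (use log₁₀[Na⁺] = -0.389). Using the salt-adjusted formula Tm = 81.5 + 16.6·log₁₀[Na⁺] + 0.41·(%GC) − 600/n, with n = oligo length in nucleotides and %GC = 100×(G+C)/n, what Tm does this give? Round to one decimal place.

Length n = 21. Scanning the sequence gives C=3, G=2, A=7, T=9.
G+C = 5, so %GC = 5/21 × 100 = 23.81%
Salt term: 16.6 × (-0.389) = -6.457
GC term: 0.41 × 23.81 = 9.762; length term: −600/21 = −28.571
Tm = 81.5 + (-6.457) + 9.762 − 28.571 = 56.234 → 56.2°C

56.2°C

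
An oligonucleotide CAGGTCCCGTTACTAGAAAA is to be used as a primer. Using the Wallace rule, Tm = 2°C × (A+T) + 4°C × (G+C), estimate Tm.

Counting bases: T=4, C=5, A=7, G=4
AT pairs contribute 11, GC pairs contribute 9.
Tm = 2(11) + 4(9) = 22 + 36 = 58°C

58°C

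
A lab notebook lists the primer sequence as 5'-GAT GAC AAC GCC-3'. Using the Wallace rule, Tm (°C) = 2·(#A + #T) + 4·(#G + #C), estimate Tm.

38°C

Scanning the sequence gives G=3, A=4, T=1, C=4.
A+T = 5, G+C = 7
Tm = 2×5 + 4×7 = 38°C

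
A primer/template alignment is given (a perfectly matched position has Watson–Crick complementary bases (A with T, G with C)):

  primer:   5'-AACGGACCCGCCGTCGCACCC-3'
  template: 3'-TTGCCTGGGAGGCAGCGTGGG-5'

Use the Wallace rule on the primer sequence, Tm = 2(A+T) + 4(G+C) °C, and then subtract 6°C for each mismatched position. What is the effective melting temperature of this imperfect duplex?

Primer base counts: A=4, T=1, G=5, C=11 → A+T=5, G+C=16
Perfect-match Tm = 2(5) + 4(16) = 10 + 64 = 74°C
Mismatches (positions where the bases are not complementary): 1 (at position 10)
Effective Tm = 74 − 1×6 = 74 − 6 = 68°C

68°C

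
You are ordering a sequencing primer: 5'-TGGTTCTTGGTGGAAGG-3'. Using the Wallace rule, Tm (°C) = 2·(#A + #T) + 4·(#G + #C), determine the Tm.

Counting bases: A=2, C=1, T=6, G=8
AT pairs contribute 8, GC pairs contribute 9.
Tm = 2(8) + 4(9) = 16 + 36 = 52°C

52°C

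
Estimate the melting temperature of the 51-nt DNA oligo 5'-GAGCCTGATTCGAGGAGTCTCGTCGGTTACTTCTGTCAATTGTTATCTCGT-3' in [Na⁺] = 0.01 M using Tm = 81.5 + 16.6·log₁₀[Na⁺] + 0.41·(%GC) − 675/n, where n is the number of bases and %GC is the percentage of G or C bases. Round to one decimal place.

54.4°C

Length n = 51. Base counts: A=8, T=19, G=13, C=11
G+C = 24, so %GC = 24/51 × 100 = 47.059%
Salt term: 16.6 × (-2) = -33.2
GC term: 0.41 × 47.059 = 19.294; length term: −675/51 = −13.235
Tm = 81.5 + (-33.2) + 19.294 − 13.235 = 54.359 → 54.4°C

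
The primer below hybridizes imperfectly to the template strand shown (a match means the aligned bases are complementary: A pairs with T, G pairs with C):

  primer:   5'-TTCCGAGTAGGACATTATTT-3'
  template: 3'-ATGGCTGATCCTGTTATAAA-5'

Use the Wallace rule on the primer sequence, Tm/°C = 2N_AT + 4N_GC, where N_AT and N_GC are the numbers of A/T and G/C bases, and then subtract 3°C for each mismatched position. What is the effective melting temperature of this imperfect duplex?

45°C

Primer base counts: A=5, T=8, G=4, C=3 → A+T=13, G+C=7
Perfect-match Tm = 2(13) + 4(7) = 26 + 28 = 54°C
Mismatches (positions where the bases are not complementary): 3 (at positions 2, 7, 15)
Effective Tm = 54 − 3×3 = 54 − 9 = 45°C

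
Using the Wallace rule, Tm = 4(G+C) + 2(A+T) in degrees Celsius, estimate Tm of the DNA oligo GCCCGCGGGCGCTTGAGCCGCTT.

82°C

Counting bases: C=9, A=1, G=9, T=4
AT pairs contribute 5, GC pairs contribute 18.
Tm = 4·18 + 2·5 = 72 + 10 = 82°C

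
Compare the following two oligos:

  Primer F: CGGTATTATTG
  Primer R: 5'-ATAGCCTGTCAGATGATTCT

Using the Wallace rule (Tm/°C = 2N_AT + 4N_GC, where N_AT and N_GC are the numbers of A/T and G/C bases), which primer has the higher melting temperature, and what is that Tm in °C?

Primer R, 56°C

Primer F: A+T=7, G+C=4 → Tm = 2(7)+4(4) = 30°C
Primer R: A+T=12, G+C=8 → Tm = 2(12)+4(8) = 56°C
30°C vs 56°C → primer R is higher.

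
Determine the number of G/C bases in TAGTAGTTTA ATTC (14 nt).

Counting bases: A=4, C=1, G=2, T=7
Total G or C: 2 + 1 = 3

3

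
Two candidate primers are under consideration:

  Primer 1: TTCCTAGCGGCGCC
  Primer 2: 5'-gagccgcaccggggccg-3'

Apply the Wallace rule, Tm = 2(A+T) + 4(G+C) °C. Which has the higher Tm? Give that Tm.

Primer 1: A+T=4, G+C=10 → Tm = 2(4)+4(10) = 48°C
Primer 2: A+T=2, G+C=15 → Tm = 2(2)+4(15) = 64°C
48°C vs 64°C → primer 2 is higher.

Primer 2, 64°C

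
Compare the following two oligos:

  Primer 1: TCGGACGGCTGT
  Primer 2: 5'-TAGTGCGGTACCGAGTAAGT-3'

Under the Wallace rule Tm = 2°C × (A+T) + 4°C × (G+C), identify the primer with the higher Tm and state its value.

Primer 1: A+T=4, G+C=8 → Tm = 2(4)+4(8) = 40°C
Primer 2: A+T=10, G+C=10 → Tm = 2(10)+4(10) = 60°C
40°C vs 60°C → primer 2 is higher.

Primer 2, 60°C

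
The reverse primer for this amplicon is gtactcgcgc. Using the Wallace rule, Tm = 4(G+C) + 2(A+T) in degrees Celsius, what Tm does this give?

34°C

Scanning the sequence gives C=4, G=3, A=1, T=2.
AT pairs contribute 3, GC pairs contribute 7.
Tm = 2×3 + 4×7 = 34°C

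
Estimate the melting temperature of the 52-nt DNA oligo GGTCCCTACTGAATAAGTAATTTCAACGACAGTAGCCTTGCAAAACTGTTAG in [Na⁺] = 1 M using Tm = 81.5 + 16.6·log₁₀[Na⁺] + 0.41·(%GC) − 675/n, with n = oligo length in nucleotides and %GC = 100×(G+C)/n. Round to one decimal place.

Length n = 52. Scanning the sequence gives A=17, G=10, T=14, C=11.
G+C = 21, so %GC = 21/52 × 100 = 40.385%
Salt term: 16.6 × (0) = 0
GC term: 0.41 × 40.385 = 16.558; length term: −675/52 = −12.981
Tm = 81.5 + (0) + 16.558 − 12.981 = 85.077 → 85.1°C

85.1°C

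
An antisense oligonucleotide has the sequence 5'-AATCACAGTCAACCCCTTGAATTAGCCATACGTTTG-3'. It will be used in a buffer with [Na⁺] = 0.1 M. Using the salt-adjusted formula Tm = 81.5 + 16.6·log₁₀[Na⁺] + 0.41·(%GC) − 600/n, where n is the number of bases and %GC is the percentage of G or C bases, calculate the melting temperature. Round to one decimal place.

65.3°C

Length n = 36. Base counts: A=11, C=10, T=10, G=5
G+C = 15, so %GC = 15/36 × 100 = 41.667%
Salt term: 16.6 × (-1) = -16.6
GC term: 0.41 × 41.667 = 17.083; length term: −600/36 = −16.667
Tm = 81.5 + (-16.6) + 17.083 − 16.667 = 65.316 → 65.3°C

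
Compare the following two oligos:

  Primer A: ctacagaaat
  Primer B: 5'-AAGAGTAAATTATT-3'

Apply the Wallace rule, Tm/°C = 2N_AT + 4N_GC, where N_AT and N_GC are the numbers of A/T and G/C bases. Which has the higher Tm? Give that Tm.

Primer A: A+T=7, G+C=3 → Tm = 2(7)+4(3) = 26°C
Primer B: A+T=12, G+C=2 → Tm = 2(12)+4(2) = 32°C
26°C vs 32°C → primer B is higher.

Primer B, 32°C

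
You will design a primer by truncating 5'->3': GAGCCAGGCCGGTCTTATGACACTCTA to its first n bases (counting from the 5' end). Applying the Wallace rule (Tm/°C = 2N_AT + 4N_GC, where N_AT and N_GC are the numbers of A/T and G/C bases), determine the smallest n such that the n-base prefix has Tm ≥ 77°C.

n = 25

First 24 bases: GAGCCAGGCCGGTCTTATGACACT → Tm = 76°C (< 77°C)
First 25 bases: GAGCCAGGCCGGTCTTATGACACTC → Tm = 80°C (≥ 77°C)
Since every base adds ≥2°C, Tm only increases with n, so the threshold is first crossed at n = 25.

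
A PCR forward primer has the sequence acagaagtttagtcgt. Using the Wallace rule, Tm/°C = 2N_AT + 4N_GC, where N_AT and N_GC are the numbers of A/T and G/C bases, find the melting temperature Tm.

44°C

Counting bases: T=5, G=4, C=2, A=5
AT pairs contribute 10, GC pairs contribute 6.
Tm = 2(10) + 4(6) = 20 + 24 = 44°C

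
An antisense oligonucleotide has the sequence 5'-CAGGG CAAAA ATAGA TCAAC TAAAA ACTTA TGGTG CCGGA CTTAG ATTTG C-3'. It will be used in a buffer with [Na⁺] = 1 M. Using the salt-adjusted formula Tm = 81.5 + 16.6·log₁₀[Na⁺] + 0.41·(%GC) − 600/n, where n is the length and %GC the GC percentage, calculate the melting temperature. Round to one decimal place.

85.8°C

Length n = 51. Scanning the sequence gives G=11, C=9, T=12, A=19.
G+C = 20, so %GC = 20/51 × 100 = 39.216%
Salt term: 16.6 × (0) = 0
GC term: 0.41 × 39.216 = 16.079; length term: −600/51 = −11.765
Tm = 81.5 + (0) + 16.079 − 11.765 = 85.814 → 85.8°C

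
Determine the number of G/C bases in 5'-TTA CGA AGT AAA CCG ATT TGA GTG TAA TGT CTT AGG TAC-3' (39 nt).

14

Base counts: T=13, A=12, G=9, C=5
G+C = 9 + 5 = 14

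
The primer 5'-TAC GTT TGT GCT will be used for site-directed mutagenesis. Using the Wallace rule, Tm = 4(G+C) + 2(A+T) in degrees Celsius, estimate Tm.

Scanning the sequence gives G=3, A=1, C=2, T=6.
So N_AT = 7 and N_GC = 5.
Tm = 2(7) + 4(5) = 14 + 20 = 34°C

34°C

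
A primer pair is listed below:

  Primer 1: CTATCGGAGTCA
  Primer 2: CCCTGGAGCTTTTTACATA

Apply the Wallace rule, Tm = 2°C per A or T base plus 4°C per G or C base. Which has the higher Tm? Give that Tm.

Primer 1: A+T=6, G+C=6 → Tm = 2(6)+4(6) = 36°C
Primer 2: A+T=11, G+C=8 → Tm = 2(11)+4(8) = 54°C
36°C vs 54°C → primer 2 is higher.

Primer 2, 54°C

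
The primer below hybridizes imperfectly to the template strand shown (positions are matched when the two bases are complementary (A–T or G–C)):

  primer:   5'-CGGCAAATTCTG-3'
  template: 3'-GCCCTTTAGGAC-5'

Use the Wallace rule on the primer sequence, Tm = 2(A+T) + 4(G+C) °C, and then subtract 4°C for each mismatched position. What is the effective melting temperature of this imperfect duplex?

Primer base counts: A=3, T=3, G=3, C=3 → A+T=6, G+C=6
Perfect-match Tm = 2(6) + 4(6) = 12 + 24 = 36°C
Mismatches (positions where the bases are not complementary): 2 (at positions 4, 9)
Effective Tm = 36 − 2×4 = 36 − 8 = 28°C

28°C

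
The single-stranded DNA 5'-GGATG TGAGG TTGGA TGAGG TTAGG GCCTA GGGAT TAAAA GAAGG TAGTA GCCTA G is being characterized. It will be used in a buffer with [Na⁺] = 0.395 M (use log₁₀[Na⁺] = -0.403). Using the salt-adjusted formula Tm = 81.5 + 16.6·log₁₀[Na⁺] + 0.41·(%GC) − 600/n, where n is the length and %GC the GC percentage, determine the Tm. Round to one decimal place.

83.9°C

Length n = 56. Base counts: T=13, C=4, A=16, G=23
G+C = 27, so %GC = 27/56 × 100 = 48.214%
Salt term: 16.6 × (-0.403) = -6.69
GC term: 0.41 × 48.214 = 19.768; length term: −600/56 = −10.714
Tm = 81.5 + (-6.69) + 19.768 − 10.714 = 83.864 → 83.9°C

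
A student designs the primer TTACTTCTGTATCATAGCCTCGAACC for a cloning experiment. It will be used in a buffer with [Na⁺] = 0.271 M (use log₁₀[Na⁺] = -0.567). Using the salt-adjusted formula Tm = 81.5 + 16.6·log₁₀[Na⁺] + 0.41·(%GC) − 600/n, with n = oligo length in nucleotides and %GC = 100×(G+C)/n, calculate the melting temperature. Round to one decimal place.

Length n = 26. C=8, G=3, T=9, A=6
G+C = 11, so %GC = 11/26 × 100 = 42.308%
Salt term: 16.6 × (-0.567) = -9.412
GC term: 0.41 × 42.308 = 17.346; length term: −600/26 = −23.077
Tm = 81.5 + (-9.412) + 17.346 − 23.077 = 66.357 → 66.4°C

66.4°C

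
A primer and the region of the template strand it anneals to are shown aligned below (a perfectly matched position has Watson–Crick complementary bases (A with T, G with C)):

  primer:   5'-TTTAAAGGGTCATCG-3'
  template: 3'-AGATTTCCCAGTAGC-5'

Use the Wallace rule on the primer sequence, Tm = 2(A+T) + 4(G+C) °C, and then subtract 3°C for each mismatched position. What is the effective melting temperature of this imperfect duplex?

Primer base counts: A=4, T=5, G=4, C=2 → A+T=9, G+C=6
Perfect-match Tm = 2(9) + 4(6) = 18 + 24 = 42°C
Mismatches (positions where the bases are not complementary): 1 (at position 2)
Effective Tm = 42 − 1×3 = 42 − 3 = 39°C

39°C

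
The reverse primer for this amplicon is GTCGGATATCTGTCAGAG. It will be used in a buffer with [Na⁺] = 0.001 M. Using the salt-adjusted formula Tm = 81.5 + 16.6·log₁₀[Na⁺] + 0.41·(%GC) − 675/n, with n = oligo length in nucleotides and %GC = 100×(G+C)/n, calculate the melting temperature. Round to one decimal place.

Length n = 18. Base counts: C=3, A=4, G=6, T=5
G+C = 9, so %GC = 9/18 × 100 = 50%
Salt term: 16.6 × (-3) = -49.8
GC term: 0.41 × 50 = 20.5; length term: −675/18 = −37.5
Tm = 81.5 + (-49.8) + 20.5 − 37.5 = 14.7 → 14.7°C

14.7°C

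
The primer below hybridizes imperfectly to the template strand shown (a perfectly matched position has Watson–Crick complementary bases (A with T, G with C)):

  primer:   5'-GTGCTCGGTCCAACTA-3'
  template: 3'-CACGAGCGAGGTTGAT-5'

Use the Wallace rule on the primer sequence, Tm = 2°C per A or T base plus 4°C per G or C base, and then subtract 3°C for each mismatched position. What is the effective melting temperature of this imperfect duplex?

Primer base counts: A=3, T=4, G=4, C=5 → A+T=7, G+C=9
Perfect-match Tm = 2(7) + 4(9) = 14 + 36 = 50°C
Mismatches (positions where the bases are not complementary): 1 (at position 8)
Effective Tm = 50 − 1×3 = 50 − 3 = 47°C

47°C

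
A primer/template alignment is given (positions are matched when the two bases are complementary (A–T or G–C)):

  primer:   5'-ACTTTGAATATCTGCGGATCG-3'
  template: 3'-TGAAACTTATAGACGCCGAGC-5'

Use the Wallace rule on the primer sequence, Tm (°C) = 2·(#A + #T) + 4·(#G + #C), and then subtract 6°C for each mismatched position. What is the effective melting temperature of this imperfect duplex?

Primer base counts: A=5, T=7, G=5, C=4 → A+T=12, G+C=9
Perfect-match Tm = 2(12) + 4(9) = 24 + 36 = 60°C
Mismatches (positions where the bases are not complementary): 1 (at position 18)
Effective Tm = 60 − 1×6 = 60 − 6 = 54°C

54°C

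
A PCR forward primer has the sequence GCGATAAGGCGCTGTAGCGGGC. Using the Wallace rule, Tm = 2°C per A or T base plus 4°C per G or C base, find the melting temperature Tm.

A=4, G=10, T=3, C=5
A+T = 7, G+C = 15
Tm = 2×7 + 4×15 = 74°C

74°C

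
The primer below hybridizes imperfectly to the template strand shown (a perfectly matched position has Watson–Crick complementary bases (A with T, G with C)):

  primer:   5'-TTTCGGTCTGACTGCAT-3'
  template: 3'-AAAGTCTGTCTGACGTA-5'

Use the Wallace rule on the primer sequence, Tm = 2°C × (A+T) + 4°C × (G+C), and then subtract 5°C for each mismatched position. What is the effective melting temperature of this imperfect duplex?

35°C

Primer base counts: A=2, T=7, G=4, C=4 → A+T=9, G+C=8
Perfect-match Tm = 2(9) + 4(8) = 18 + 32 = 50°C
Mismatches (positions where the bases are not complementary): 3 (at positions 5, 7, 9)
Effective Tm = 50 − 3×5 = 50 − 15 = 35°C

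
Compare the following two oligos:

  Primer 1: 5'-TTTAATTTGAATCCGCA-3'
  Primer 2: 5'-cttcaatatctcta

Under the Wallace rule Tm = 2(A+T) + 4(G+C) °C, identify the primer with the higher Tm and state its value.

Primer 1: A+T=12, G+C=5 → Tm = 2(12)+4(5) = 44°C
Primer 2: A+T=10, G+C=4 → Tm = 2(10)+4(4) = 36°C
44°C vs 36°C → primer 1 is higher.

Primer 1, 44°C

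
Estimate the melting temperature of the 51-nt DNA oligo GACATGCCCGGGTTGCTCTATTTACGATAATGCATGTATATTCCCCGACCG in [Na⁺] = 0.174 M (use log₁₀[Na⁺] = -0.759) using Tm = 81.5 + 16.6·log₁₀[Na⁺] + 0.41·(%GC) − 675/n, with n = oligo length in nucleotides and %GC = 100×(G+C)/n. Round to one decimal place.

Length n = 51. Scanning the sequence gives T=15, G=11, C=14, A=11.
G+C = 25, so %GC = 25/51 × 100 = 49.02%
Salt term: 16.6 × (-0.759) = -12.599
GC term: 0.41 × 49.02 = 20.098; length term: −675/51 = −13.235
Tm = 81.5 + (-12.599) + 20.098 − 13.235 = 75.764 → 75.8°C

75.8°C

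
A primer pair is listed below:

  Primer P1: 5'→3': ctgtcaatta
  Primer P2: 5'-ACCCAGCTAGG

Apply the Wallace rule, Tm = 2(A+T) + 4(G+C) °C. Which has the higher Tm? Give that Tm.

Primer P2, 36°C

Primer P1: A+T=7, G+C=3 → Tm = 2(7)+4(3) = 26°C
Primer P2: A+T=4, G+C=7 → Tm = 2(4)+4(7) = 36°C
26°C vs 36°C → primer P2 is higher.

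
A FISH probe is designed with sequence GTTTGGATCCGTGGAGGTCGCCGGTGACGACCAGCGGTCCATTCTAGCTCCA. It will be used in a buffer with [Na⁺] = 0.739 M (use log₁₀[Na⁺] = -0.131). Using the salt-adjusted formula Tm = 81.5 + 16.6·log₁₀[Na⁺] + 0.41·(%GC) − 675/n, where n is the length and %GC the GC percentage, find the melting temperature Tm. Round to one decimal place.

Length n = 52. Base counts: G=17, C=15, T=12, A=8
G+C = 32, so %GC = 32/52 × 100 = 61.538%
Salt term: 16.6 × (-0.131) = -2.175
GC term: 0.41 × 61.538 = 25.231; length term: −675/52 = −12.981
Tm = 81.5 + (-2.175) + 25.231 − 12.981 = 91.575 → 91.6°C

91.6°C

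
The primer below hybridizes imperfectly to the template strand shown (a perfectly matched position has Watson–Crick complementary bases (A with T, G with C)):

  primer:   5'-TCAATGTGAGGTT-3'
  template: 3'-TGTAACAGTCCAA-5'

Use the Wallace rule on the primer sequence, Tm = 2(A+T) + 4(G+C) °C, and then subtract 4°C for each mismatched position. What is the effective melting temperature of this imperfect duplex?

24°C

Primer base counts: A=3, T=5, G=4, C=1 → A+T=8, G+C=5
Perfect-match Tm = 2(8) + 4(5) = 16 + 20 = 36°C
Mismatches (positions where the bases are not complementary): 3 (at positions 1, 4, 8)
Effective Tm = 36 − 3×4 = 36 − 12 = 24°C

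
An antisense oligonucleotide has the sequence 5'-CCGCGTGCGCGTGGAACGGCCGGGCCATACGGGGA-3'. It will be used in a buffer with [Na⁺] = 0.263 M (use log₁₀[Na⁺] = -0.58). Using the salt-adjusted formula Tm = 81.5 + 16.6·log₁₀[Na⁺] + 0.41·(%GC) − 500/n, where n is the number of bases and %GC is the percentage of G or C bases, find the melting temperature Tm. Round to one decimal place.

Length n = 35. Scanning the sequence gives T=3, A=5, G=16, C=11.
G+C = 27, so %GC = 27/35 × 100 = 77.143%
Salt term: 16.6 × (-0.58) = -9.628
GC term: 0.41 × 77.143 = 31.629; length term: −500/35 = −14.286
Tm = 81.5 + (-9.628) + 31.629 − 14.286 = 89.215 → 89.2°C

89.2°C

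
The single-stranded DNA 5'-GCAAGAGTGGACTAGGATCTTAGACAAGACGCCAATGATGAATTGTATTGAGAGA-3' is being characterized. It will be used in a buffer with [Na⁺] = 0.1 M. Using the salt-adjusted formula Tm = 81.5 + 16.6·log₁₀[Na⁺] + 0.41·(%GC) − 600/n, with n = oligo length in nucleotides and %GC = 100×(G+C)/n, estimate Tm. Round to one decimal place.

Length n = 55. Base counts: T=12, G=16, C=7, A=20
G+C = 23, so %GC = 23/55 × 100 = 41.818%
Salt term: 16.6 × (-1) = -16.6
GC term: 0.41 × 41.818 = 17.145; length term: −600/55 = −10.909
Tm = 81.5 + (-16.6) + 17.145 − 10.909 = 71.136 → 71.1°C

71.1°C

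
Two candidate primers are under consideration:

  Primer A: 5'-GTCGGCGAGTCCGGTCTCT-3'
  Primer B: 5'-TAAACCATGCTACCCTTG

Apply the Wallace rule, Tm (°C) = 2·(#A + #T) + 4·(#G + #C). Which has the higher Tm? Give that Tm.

Primer A: A+T=6, G+C=13 → Tm = 2(6)+4(13) = 64°C
Primer B: A+T=10, G+C=8 → Tm = 2(10)+4(8) = 52°C
64°C vs 52°C → primer A is higher.

Primer A, 64°C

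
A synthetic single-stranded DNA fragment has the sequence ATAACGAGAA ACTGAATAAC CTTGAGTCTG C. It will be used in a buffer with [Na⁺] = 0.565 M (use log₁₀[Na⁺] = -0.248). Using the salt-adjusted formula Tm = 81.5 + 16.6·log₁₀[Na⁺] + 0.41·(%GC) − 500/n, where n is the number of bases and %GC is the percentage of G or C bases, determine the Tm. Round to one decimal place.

77.1°C

Length n = 31. G=6, C=6, A=12, T=7
G+C = 12, so %GC = 12/31 × 100 = 38.71%
Salt term: 16.6 × (-0.248) = -4.117
GC term: 0.41 × 38.71 = 15.871; length term: −500/31 = −16.129
Tm = 81.5 + (-4.117) + 15.871 − 16.129 = 77.125 → 77.1°C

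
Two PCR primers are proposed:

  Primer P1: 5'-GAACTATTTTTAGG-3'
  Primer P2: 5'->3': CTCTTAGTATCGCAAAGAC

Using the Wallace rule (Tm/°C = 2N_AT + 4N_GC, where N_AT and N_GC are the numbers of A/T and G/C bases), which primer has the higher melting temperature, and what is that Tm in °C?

Primer P1: A+T=10, G+C=4 → Tm = 2(10)+4(4) = 36°C
Primer P2: A+T=11, G+C=8 → Tm = 2(11)+4(8) = 54°C
36°C vs 54°C → primer P2 is higher.

Primer P2, 54°C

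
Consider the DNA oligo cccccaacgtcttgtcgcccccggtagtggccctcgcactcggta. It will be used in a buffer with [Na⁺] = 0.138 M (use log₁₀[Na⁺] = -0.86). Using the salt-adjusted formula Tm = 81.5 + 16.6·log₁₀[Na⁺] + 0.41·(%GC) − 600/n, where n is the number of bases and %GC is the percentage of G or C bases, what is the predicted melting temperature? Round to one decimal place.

82.1°C

Length n = 45. C=20, A=5, G=11, T=9
G+C = 31, so %GC = 31/45 × 100 = 68.889%
Salt term: 16.6 × (-0.86) = -14.276
GC term: 0.41 × 68.889 = 28.244; length term: −600/45 = −13.333
Tm = 81.5 + (-14.276) + 28.244 − 13.333 = 82.135 → 82.1°C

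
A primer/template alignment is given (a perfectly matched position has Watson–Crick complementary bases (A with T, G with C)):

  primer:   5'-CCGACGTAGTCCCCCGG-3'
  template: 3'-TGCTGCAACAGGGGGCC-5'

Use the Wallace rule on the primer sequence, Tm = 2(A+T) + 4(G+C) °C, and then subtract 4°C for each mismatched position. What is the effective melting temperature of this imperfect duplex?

52°C

Primer base counts: A=2, T=2, G=5, C=8 → A+T=4, G+C=13
Perfect-match Tm = 2(4) + 4(13) = 8 + 52 = 60°C
Mismatches (positions where the bases are not complementary): 2 (at positions 1, 8)
Effective Tm = 60 − 2×4 = 60 − 8 = 52°C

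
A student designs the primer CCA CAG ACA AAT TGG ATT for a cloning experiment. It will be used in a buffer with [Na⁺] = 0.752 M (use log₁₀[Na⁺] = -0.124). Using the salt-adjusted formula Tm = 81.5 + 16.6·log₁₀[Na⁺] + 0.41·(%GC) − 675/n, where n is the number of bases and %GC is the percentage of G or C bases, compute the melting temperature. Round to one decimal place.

Length n = 18. Scanning the sequence gives T=4, A=7, G=3, C=4.
G+C = 7, so %GC = 7/18 × 100 = 38.889%
Salt term: 16.6 × (-0.124) = -2.058
GC term: 0.41 × 38.889 = 15.944; length term: −675/18 = −37.5
Tm = 81.5 + (-2.058) + 15.944 − 37.5 = 57.886 → 57.9°C

57.9°C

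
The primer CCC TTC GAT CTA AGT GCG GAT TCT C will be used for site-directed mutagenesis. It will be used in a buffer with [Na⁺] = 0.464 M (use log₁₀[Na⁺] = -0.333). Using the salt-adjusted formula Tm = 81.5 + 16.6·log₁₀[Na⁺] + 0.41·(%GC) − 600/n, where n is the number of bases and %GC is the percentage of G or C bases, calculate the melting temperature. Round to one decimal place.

73.3°C

Length n = 25. Base counts: C=8, T=8, G=5, A=4
G+C = 13, so %GC = 13/25 × 100 = 52%
Salt term: 16.6 × (-0.333) = -5.528
GC term: 0.41 × 52 = 21.32; length term: −600/25 = −24
Tm = 81.5 + (-5.528) + 21.32 − 24 = 73.292 → 73.3°C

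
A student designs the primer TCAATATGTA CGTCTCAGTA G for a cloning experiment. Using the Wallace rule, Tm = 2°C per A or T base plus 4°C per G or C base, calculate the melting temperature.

58°C

Base counts: A=6, T=7, C=4, G=4
AT pairs contribute 13, GC pairs contribute 8.
Tm = 4·8 + 2·13 = 32 + 26 = 58°C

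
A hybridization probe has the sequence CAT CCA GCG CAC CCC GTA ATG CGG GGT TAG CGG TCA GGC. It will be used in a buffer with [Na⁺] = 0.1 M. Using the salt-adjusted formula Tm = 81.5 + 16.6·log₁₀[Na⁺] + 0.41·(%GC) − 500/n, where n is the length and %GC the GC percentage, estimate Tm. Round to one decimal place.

Length n = 39. Scanning the sequence gives T=6, G=13, A=7, C=13.
G+C = 26, so %GC = 26/39 × 100 = 66.667%
Salt term: 16.6 × (-1) = -16.6
GC term: 0.41 × 66.667 = 27.333; length term: −500/39 = −12.821
Tm = 81.5 + (-16.6) + 27.333 − 12.821 = 79.412 → 79.4°C

79.4°C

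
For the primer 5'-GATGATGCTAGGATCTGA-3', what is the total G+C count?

Scanning the sequence gives A=5, G=6, T=5, C=2.
Total G or C: 6 + 2 = 8

8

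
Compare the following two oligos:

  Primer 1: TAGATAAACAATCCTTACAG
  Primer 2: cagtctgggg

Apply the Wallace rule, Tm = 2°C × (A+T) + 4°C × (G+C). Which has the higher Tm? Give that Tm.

Primer 1, 52°C

Primer 1: A+T=14, G+C=6 → Tm = 2(14)+4(6) = 52°C
Primer 2: A+T=3, G+C=7 → Tm = 2(3)+4(7) = 34°C
52°C vs 34°C → primer 1 is higher.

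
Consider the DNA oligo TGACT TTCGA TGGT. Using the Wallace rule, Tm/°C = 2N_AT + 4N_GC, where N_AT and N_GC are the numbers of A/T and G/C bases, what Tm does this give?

40°C

Base counts: T=6, A=2, C=2, G=4
AT pairs contribute 8, GC pairs contribute 6.
Tm = 2×8 + 4×6 = 40°C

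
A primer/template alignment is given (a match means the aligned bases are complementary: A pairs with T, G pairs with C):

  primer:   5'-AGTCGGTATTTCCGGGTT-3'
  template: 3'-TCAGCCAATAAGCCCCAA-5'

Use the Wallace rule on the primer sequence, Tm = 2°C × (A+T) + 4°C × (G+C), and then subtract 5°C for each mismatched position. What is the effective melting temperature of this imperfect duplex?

39°C

Primer base counts: A=2, T=7, G=6, C=3 → A+T=9, G+C=9
Perfect-match Tm = 2(9) + 4(9) = 18 + 36 = 54°C
Mismatches (positions where the bases are not complementary): 3 (at positions 8, 9, 13)
Effective Tm = 54 − 3×5 = 54 − 15 = 39°C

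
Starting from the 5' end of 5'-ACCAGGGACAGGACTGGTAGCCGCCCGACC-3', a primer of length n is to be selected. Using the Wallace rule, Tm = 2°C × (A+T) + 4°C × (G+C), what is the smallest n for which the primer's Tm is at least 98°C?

n = 29

First 28 bases: ACCAGGGACAGGACTGGTAGCCGCCCGA → Tm = 94°C (< 98°C)
First 29 bases: ACCAGGGACAGGACTGGTAGCCGCCCGAC → Tm = 98°C (≥ 98°C)
Each additional base adds 2°C (A/T) or 4°C (G/C), so Tm is non-decreasing in n; n = 29 is the first length to reach 98°C.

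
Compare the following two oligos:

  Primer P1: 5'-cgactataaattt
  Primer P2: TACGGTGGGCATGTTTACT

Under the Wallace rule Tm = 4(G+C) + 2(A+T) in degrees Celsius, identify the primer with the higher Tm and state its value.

Primer P2, 56°C

Primer P1: A+T=10, G+C=3 → Tm = 2(10)+4(3) = 32°C
Primer P2: A+T=10, G+C=9 → Tm = 2(10)+4(9) = 56°C
32°C vs 56°C → primer P2 is higher.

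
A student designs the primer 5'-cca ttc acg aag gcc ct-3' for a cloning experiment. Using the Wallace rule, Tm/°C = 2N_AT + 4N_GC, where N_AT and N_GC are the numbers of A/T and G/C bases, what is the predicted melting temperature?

54°C

Scanning the sequence gives A=4, C=7, G=3, T=3.
AT pairs contribute 7, GC pairs contribute 10.
Tm = 2×7 + 4×10 = 54°C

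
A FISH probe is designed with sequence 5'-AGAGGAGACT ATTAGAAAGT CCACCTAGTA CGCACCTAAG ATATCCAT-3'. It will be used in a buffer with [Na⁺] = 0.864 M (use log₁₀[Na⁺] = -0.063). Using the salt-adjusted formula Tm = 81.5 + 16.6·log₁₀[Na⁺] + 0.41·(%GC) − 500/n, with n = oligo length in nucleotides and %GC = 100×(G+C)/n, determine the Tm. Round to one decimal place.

87.1°C

Length n = 48. Counting bases: C=11, T=10, G=9, A=18
G+C = 20, so %GC = 20/48 × 100 = 41.667%
Salt term: 16.6 × (-0.063) = -1.046
GC term: 0.41 × 41.667 = 17.083; length term: −500/48 = −10.417
Tm = 81.5 + (-1.046) + 17.083 − 10.417 = 87.12 → 87.1°C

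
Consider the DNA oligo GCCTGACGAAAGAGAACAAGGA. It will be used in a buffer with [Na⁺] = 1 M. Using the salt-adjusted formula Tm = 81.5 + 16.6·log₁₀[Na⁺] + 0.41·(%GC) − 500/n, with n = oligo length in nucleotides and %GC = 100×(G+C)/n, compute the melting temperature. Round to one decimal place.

Length n = 22. Scanning the sequence gives A=10, G=7, T=1, C=4.
G+C = 11, so %GC = 11/22 × 100 = 50%
Salt term: 16.6 × (0) = 0
GC term: 0.41 × 50 = 20.5; length term: −500/22 = −22.727
Tm = 81.5 + (0) + 20.5 − 22.727 = 79.273 → 79.3°C

79.3°C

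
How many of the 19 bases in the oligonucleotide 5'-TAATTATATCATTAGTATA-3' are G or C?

2

Counting bases: T=9, A=8, C=1, G=1
G+C = 1 + 1 = 2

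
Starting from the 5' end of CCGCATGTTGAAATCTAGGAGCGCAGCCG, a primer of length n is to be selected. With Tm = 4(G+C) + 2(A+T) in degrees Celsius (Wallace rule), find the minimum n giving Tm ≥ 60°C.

First 20 bases: CCGCATGTTGAAATCTAGGA → Tm = 58°C (< 60°C)
First 21 bases: CCGCATGTTGAAATCTAGGAG → Tm = 62°C (≥ 60°C)
Since every base adds ≥2°C, Tm only increases with n, so the threshold is first crossed at n = 21.

n = 21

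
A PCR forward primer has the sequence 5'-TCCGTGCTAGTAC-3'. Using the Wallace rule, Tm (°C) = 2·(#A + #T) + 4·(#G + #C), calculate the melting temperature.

40°C

G=3, C=4, T=4, A=2
AT pairs contribute 6, GC pairs contribute 7.
Tm = 2(6) + 4(7) = 12 + 28 = 40°C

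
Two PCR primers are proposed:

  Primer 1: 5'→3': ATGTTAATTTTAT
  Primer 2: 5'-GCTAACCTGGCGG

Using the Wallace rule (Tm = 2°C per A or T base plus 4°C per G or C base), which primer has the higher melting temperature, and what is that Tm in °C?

Primer 1: A+T=12, G+C=1 → Tm = 2(12)+4(1) = 28°C
Primer 2: A+T=4, G+C=9 → Tm = 2(4)+4(9) = 44°C
28°C vs 44°C → primer 2 is higher.

Primer 2, 44°C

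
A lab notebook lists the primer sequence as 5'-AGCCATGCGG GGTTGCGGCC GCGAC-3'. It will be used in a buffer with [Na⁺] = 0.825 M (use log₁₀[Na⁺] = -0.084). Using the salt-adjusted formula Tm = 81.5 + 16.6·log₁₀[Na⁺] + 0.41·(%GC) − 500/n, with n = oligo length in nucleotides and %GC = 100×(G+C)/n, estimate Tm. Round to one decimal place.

Length n = 25. Scanning the sequence gives C=8, G=11, A=3, T=3.
G+C = 19, so %GC = 19/25 × 100 = 76%
Salt term: 16.6 × (-0.084) = -1.394
GC term: 0.41 × 76 = 31.16; length term: −500/25 = −20
Tm = 81.5 + (-1.394) + 31.16 − 20 = 91.266 → 91.3°C

91.3°C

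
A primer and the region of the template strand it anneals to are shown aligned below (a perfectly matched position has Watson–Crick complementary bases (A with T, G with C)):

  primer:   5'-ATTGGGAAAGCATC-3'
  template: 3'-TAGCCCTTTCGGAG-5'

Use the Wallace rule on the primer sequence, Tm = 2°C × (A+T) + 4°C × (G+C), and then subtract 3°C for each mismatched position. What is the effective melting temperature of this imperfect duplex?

Primer base counts: A=5, T=3, G=4, C=2 → A+T=8, G+C=6
Perfect-match Tm = 2(8) + 4(6) = 16 + 24 = 40°C
Mismatches (positions where the bases are not complementary): 2 (at positions 3, 12)
Effective Tm = 40 − 2×3 = 40 − 6 = 34°C

34°C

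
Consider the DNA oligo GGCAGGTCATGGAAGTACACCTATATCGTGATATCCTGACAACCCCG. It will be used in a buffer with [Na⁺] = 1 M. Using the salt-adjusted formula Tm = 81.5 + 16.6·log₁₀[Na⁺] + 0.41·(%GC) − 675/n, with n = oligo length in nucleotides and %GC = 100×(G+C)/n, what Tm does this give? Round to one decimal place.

88.1°C

Length n = 47. Counting bases: T=10, C=13, G=11, A=13
G+C = 24, so %GC = 24/47 × 100 = 51.064%
Salt term: 16.6 × (0) = 0
GC term: 0.41 × 51.064 = 20.936; length term: −675/47 = −14.362
Tm = 81.5 + (0) + 20.936 − 14.362 = 88.074 → 88.1°C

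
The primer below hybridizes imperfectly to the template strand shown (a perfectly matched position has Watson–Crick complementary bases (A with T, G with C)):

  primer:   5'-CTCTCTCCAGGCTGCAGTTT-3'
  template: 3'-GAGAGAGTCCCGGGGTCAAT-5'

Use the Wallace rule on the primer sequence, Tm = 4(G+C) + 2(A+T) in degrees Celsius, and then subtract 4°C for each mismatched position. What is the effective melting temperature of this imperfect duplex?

42°C

Primer base counts: A=2, T=7, G=4, C=7 → A+T=9, G+C=11
Perfect-match Tm = 2(9) + 4(11) = 18 + 44 = 62°C
Mismatches (positions where the bases are not complementary): 5 (at positions 8, 9, 13, 14, 20)
Effective Tm = 62 − 5×4 = 62 − 20 = 42°C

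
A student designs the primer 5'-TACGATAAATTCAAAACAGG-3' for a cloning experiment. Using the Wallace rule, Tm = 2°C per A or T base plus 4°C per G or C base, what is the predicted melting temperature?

A=10, T=4, G=3, C=3
So N_AT = 14 and N_GC = 6.
Tm = 4·6 + 2·14 = 24 + 28 = 52°C

52°C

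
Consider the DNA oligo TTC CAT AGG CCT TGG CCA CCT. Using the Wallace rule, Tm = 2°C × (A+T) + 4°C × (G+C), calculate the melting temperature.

66°C

Counting bases: A=3, T=6, C=8, G=4
AT pairs contribute 9, GC pairs contribute 12.
Tm = 2×9 + 4×12 = 66°C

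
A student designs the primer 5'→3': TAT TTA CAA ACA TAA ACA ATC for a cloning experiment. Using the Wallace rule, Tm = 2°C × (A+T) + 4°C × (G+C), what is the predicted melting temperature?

50°C

Scanning the sequence gives G=0, T=6, C=4, A=11.
AT pairs contribute 17, GC pairs contribute 4.
Tm = 4·4 + 2·17 = 16 + 34 = 50°C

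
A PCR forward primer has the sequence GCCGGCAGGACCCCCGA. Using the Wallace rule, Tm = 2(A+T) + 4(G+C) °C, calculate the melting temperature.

62°C

Base counts: T=0, C=8, A=3, G=6
So N_AT = 3 and N_GC = 14.
Tm = 2(3) + 4(14) = 6 + 56 = 62°C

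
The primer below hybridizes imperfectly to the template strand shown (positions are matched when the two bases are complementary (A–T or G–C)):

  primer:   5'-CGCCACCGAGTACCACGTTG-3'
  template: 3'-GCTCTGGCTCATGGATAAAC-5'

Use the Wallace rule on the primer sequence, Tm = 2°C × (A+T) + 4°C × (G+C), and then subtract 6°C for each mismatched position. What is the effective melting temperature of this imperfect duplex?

36°C

Primer base counts: A=4, T=3, G=5, C=8 → A+T=7, G+C=13
Perfect-match Tm = 2(7) + 4(13) = 14 + 52 = 66°C
Mismatches (positions where the bases are not complementary): 5 (at positions 3, 4, 15, 16, 17)
Effective Tm = 66 − 5×6 = 66 − 30 = 36°C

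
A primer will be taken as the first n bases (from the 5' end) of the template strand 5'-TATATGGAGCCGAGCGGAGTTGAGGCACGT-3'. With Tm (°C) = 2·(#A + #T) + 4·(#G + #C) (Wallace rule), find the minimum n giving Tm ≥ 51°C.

First 16 bases: TATATGGAGCCGAGCG → Tm = 50°C (< 51°C)
First 17 bases: TATATGGAGCCGAGCGG → Tm = 54°C (≥ 51°C)
Each additional base adds 2°C (A/T) or 4°C (G/C), so Tm is non-decreasing in n; n = 17 is the first length to reach 51°C.

n = 17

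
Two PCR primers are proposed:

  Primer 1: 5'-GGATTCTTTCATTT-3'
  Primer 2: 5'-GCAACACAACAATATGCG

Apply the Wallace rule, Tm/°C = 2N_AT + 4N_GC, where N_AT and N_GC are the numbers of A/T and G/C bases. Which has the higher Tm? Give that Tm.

Primer 2, 52°C

Primer 1: A+T=10, G+C=4 → Tm = 2(10)+4(4) = 36°C
Primer 2: A+T=10, G+C=8 → Tm = 2(10)+4(8) = 52°C
36°C vs 52°C → primer 2 is higher.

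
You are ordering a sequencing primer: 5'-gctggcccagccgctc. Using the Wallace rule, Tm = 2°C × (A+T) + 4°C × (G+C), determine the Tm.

58°C

Scanning the sequence gives T=2, G=5, C=8, A=1.
A+T = 3, G+C = 13
Tm = 4·13 + 2·3 = 52 + 6 = 58°C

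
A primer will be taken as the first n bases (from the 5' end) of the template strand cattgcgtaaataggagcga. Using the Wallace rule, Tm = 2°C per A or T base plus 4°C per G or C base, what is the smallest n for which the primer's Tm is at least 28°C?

First 9 bases: CATTGCGTA → Tm = 26°C (< 28°C)
First 10 bases: CATTGCGTAA → Tm = 28°C (≥ 28°C)
Each additional base adds 2°C (A/T) or 4°C (G/C), so Tm is non-decreasing in n; n = 10 is the first length to reach 28°C.

n = 10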